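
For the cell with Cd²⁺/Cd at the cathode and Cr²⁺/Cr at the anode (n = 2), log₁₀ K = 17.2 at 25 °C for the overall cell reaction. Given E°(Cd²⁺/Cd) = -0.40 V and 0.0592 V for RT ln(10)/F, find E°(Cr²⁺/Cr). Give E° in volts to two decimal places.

E°cell = (0.0592/n)·log K = (0.0592/2)(17.2) = +0.509 V.
Since Cd²⁺/Cd is the cathode and Cr²⁺/Cr the anode, E°cell = E°(Cd²⁺/Cd) − E°(Cr²⁺/Cr).
So E°(Cr²⁺/Cr) = E°(Cd²⁺/Cd) − E°cell = (-0.40) − (+0.509) = -0.91 V.

-0.91 V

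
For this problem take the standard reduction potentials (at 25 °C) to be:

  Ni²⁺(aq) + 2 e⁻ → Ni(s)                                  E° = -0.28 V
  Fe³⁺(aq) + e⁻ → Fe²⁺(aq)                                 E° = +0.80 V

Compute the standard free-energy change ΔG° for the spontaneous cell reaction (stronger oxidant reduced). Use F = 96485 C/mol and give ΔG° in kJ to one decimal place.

-208.4 kJ

Fe³⁺/Fe²⁺ (E° = +0.80 V) is the cathode; Ni²⁺/Ni (E° = -0.28 V) is the anode, so E°cell = +1.08 V.
Balancing electrons gives n = 2 (lcm of 1 and 2).
ΔG° = −nFE° = −(2)(96485)(+1.08) = -208,408 J = -208.4 kJ.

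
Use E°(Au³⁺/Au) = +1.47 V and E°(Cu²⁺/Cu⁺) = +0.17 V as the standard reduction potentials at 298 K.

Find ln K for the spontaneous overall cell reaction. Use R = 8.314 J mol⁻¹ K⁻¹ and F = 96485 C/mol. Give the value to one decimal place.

Cathode: Au³⁺/Au; anode: Cu²⁺/Cu⁺. E°cell = (+1.47) − (+0.17) = +1.30 V, with n = 3.
ΔG° = −nFE° = −RT ln K, so ln K = nFE°/(RT) = (3)(96485)(+1.30) / ((8.314)(298)) = 151.879.

151.9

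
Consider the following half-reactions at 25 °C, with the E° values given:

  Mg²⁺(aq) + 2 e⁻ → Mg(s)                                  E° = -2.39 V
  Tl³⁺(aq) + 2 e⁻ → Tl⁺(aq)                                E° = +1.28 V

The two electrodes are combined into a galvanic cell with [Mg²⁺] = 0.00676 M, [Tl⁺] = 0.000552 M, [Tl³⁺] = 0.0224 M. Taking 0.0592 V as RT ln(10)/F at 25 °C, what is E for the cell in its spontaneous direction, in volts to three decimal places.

+3.782 V

Tl³⁺/Tl⁺ is the cathode (higher E°), Mg²⁺/Mg the anode: E°cell = +1.28 − (-2.39) = +3.67 V, n = 2.
Overall: Tl³⁺(aq) + Mg(s) → Tl⁺(aq) + Mg²⁺(aq)
Q = [Tl⁺]·[Mg²⁺] / ([Tl³⁺]); log Q = -3.778.
E = E° − (0.0592/n) log Q = +3.67 − (0.0592/2)(-3.778) = +3.782 V.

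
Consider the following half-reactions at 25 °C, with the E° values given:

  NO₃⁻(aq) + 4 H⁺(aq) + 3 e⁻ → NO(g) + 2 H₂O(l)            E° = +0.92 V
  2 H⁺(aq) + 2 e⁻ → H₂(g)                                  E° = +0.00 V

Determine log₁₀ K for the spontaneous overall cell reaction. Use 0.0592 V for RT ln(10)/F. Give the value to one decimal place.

Cathode: NO₃⁻/NO; anode: H⁺/H₂. E°cell = +0.92 V, n = 6.
log K = nE°cell / 0.0592 = (6)(+0.92) / 0.0592 = 93.2.

93.2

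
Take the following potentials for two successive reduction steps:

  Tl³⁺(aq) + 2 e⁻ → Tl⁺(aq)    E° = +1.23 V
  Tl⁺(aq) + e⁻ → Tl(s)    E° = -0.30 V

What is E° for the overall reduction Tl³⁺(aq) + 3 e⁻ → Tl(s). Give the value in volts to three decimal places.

+0.720 V

Since ΔG° = −nFE° is additive over sequential reductions, n₃E°₃ = n₁E°₁ + n₂E°₂.
E°₃ = (2×+1.23 + 1×-0.30) / 3 = (+2.160) / 3 = +0.720 V.
E° values themselves are not directly additive — weighting by electron count is essential.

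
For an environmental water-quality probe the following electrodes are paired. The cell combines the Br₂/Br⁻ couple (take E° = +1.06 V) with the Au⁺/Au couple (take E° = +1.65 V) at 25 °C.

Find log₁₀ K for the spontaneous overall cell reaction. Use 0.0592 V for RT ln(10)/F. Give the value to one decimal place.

19.9

Cathode: Au⁺/Au; anode: Br₂/Br⁻. E°cell = +0.59 V, n = 2.
log K = nE°cell / 0.0592 = (2)(+0.59) / 0.0592 = 19.9.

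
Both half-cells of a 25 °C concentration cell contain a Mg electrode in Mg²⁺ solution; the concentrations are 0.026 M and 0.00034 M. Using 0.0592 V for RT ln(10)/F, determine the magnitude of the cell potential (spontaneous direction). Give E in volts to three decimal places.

+0.056 V

For a concentration cell E°cell = 0. The 0.026 M side is the cathode (reduction is favoured where [Mg²⁺] is higher).
With n = 2, E = −(0.0592/2) log([Mg²⁺]ₐₙ/[Mg²⁺]꜀ₐₜ) = −(0.0592/2) log(0.00034/0.026) = −(0.0592/2)(-1.883) = +0.056 V.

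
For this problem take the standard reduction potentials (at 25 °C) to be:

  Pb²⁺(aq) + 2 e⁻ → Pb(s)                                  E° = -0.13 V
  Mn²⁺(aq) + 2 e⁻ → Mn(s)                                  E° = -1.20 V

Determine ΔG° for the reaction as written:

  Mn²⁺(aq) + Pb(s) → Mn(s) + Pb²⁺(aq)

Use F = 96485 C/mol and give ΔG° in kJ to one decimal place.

As written, Mn²⁺/Mn is reduced (cathode) and Pb²⁺/Pb is oxidised (anode), so E°cell = (-1.20) − (-0.13) = -1.07 V.
Balancing electrons gives n = 2.
ΔG° = −nFE° = −(2)(96485)(-1.07) = 206,478 J = +206.5 kJ.

+206.5 kJ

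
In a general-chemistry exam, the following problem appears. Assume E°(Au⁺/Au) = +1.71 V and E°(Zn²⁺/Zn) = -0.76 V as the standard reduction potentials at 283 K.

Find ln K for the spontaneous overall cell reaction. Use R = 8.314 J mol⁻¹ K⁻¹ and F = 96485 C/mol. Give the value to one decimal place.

Cathode: Au⁺/Au; anode: Zn²⁺/Zn. E°cell = (+1.71) − (-0.76) = +2.47 V, with n = 2.
ΔG° = −nFE° = −RT ln K, so ln K = nFE°/(RT) = (2)(96485)(+2.47) / ((8.314)(283)) = 202.577.

202.6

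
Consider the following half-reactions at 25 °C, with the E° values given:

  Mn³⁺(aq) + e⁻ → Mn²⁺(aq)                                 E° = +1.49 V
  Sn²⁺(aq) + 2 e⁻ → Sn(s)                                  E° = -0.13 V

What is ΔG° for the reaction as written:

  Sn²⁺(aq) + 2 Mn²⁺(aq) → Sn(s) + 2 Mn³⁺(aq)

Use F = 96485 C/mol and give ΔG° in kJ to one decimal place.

As written, Sn²⁺/Sn is reduced (cathode) and Mn³⁺/Mn²⁺ is oxidised (anode), so E°cell = (-0.13) − (+1.49) = -1.62 V.
Balancing electrons gives n = 2.
ΔG° = −nFE° = −(2)(96485)(-1.62) = 312,611 J = +312.6 kJ.

+312.6 kJ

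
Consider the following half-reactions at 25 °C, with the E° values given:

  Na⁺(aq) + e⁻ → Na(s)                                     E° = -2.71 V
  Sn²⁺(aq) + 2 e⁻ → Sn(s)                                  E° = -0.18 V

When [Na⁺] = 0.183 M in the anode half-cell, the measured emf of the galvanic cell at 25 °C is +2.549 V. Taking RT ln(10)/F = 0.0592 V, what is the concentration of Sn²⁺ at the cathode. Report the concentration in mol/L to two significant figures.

Sn²⁺/Sn is the cathode, Na⁺/Na the anode: E°cell = +2.53 V, n = 2.
Overall reaction: Sn²⁺(aq) + 2 Na(s) → Sn(s) + 2 Na⁺(aq); Q = [Na⁺]^2/[Sn²⁺]^1.
From E = E° − (0.0592/n) log Q: log Q = (E° − E)·n/0.0592 = (+2.53 − (+2.549))·2/0.0592 = -0.6419.
So 1·log[Sn²⁺] = 2·log(0.183) − log Q = -1.4751 − (-0.6419) = -0.8332; [Sn²⁺] = 10^(-0.8332) ≈ 0.15 M.

0.15 M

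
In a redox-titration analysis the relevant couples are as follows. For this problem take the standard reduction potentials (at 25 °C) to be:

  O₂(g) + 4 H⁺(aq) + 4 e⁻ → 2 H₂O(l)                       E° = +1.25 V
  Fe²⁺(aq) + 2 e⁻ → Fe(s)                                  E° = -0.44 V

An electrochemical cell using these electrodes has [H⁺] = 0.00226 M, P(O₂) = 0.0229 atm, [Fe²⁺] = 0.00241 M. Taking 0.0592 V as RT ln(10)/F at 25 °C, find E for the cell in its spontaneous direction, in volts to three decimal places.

O₂/H₂O is the cathode (higher E°), Fe²⁺/Fe the anode: E°cell = +1.25 − (-0.44) = +1.69 V, n = 4.
Overall: O₂(g) + 4 H⁺(aq) + 2 Fe(s) → 2 H₂O(l) + 2 Fe²⁺(aq)
Q = [Fe²⁺]^2 / (P(O₂)·[H⁺]^4); log Q = 6.988.
E = E° − (0.0592/n) log Q = +1.69 − (0.0592/4)(6.988) = +1.587 V.

+1.587 V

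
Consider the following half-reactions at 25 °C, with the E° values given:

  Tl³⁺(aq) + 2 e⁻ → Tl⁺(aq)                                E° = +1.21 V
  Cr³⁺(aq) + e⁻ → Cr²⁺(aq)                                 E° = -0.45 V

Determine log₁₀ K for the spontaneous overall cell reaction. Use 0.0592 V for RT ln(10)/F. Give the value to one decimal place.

Cathode: Tl³⁺/Tl⁺; anode: Cr³⁺/Cr²⁺. E°cell = +1.66 V, n = 2.
log K = nE°cell / 0.0592 = (2)(+1.66) / 0.0592 = 56.1.

56.1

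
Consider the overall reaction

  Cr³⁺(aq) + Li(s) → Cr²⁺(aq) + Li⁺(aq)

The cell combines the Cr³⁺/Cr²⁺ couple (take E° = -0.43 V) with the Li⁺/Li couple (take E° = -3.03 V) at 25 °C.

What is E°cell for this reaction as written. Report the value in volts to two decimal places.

+2.60 V

The Cr³⁺/Cr²⁺ couple has the higher reduction potential, so it is the cathode; Li⁺/Li is oxidised at the anode.
E°cell = E°(cathode) − E°(anode) = (-0.43) − (-3.03) = +2.60 V.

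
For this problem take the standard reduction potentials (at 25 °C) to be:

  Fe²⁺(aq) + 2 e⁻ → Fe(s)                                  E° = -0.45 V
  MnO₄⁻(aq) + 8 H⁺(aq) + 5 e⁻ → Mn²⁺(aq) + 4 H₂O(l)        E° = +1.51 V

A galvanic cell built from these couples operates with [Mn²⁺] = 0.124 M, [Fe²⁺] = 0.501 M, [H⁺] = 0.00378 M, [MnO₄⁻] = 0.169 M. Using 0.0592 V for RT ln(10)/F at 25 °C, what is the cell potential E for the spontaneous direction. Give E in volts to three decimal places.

MnO₄⁻/Mn²⁺ is the cathode (higher E°), Fe²⁺/Fe the anode: E°cell = +1.51 − (-0.45) = +1.96 V, n = 10.
Overall: 2 MnO₄⁻(aq) + 16 H⁺(aq) + 5 Fe(s) → 2 Mn²⁺(aq) + 8 H₂O(l) + 5 Fe²⁺(aq)
Q = [Mn²⁺]^2·[Fe²⁺]^5 / ([MnO₄⁻]^2·[H⁺]^16); log Q = 36.990.
E = E° − (0.0592/n) log Q = +1.96 − (0.0592/10)(36.990) = +1.741 V.

+1.741 V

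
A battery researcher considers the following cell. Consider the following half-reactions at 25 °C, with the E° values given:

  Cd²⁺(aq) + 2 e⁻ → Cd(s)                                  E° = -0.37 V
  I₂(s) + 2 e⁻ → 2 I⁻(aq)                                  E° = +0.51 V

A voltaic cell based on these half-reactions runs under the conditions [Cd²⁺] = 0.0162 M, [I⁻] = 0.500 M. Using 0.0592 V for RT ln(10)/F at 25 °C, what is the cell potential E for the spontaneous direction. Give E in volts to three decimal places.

+0.951 V

I₂/I⁻ is the cathode (higher E°), Cd²⁺/Cd the anode: E°cell = +0.51 − (-0.37) = +0.88 V, n = 2.
Overall: I₂(s) + Cd(s) → 2 I⁻(aq) + Cd²⁺(aq)
Q = [I⁻]^2·[Cd²⁺]; log Q = -2.393.
E = E° − (0.0592/n) log Q = +0.88 − (0.0592/2)(-2.393) = +0.951 V.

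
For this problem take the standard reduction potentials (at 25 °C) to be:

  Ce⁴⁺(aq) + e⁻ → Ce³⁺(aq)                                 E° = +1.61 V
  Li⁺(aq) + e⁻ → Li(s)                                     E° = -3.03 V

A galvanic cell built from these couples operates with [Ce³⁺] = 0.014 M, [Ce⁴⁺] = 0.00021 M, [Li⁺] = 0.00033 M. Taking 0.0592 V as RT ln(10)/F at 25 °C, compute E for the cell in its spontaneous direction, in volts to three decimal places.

+4.738 V

Ce⁴⁺/Ce³⁺ is the cathode (higher E°), Li⁺/Li the anode: E°cell = +1.61 − (-3.03) = +4.64 V, n = 1.
Overall: Ce⁴⁺(aq) + Li(s) → Ce³⁺(aq) + Li⁺(aq)
Q = [Ce³⁺]·[Li⁺] / ([Ce⁴⁺]); log Q = -1.658.
E = E° − (0.0592/n) log Q = +4.64 − (0.0592/1)(-1.658) = +4.738 V.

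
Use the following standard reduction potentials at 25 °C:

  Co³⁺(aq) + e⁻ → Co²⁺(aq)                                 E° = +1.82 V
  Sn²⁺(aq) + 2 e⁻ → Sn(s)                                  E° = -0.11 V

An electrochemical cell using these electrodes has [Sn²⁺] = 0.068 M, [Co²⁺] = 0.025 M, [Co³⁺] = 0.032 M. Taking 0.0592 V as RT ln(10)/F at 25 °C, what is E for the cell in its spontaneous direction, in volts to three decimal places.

Co³⁺/Co²⁺ is the cathode (higher E°), Sn²⁺/Sn the anode: E°cell = +1.82 − (-0.11) = +1.93 V, n = 2.
Overall: 2 Co³⁺(aq) + Sn(s) → 2 Co²⁺(aq) + Sn²⁺(aq)
Q = [Co²⁺]^2·[Sn²⁺] / ([Co³⁺]^2); log Q = -1.382.
E = E° − (0.0592/n) log Q = +1.93 − (0.0592/2)(-1.382) = +1.971 V.

+1.971 V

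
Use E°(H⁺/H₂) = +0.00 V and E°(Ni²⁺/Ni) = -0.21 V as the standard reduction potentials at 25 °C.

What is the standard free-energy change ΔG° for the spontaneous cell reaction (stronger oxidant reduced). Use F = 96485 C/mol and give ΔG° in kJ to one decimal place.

-40.5 kJ

H⁺/H₂ (E° = +0.00 V) is the cathode; Ni²⁺/Ni (E° = -0.21 V) is the anode, so E°cell = +0.21 V.
Balancing electrons gives n = 2 (lcm of 2 and 2).
ΔG° = −nFE° = −(2)(96485)(+0.21) = -40,524 J = -40.5 kJ.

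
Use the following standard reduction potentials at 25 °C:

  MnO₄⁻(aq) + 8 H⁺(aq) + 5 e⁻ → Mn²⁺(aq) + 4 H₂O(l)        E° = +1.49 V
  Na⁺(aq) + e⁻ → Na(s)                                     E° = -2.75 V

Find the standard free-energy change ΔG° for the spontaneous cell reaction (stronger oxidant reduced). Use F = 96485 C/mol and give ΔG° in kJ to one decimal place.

MnO₄⁻/Mn²⁺ (E° = +1.49 V) is the cathode; Na⁺/Na (E° = -2.75 V) is the anode, so E°cell = +4.24 V.
Balancing electrons gives n = 5 (lcm of 5 and 1).
ΔG° = −nFE° = −(5)(96485)(+4.24) = -2,045,482 J = -2045.5 kJ.

-2045.5 kJ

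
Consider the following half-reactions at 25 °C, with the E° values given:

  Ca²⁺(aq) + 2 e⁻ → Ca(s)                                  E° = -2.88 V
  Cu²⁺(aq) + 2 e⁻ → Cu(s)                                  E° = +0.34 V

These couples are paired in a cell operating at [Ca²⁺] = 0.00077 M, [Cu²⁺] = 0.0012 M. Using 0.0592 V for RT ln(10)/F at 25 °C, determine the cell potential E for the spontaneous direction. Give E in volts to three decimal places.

+3.226 V

Cu²⁺/Cu is the cathode (higher E°), Ca²⁺/Ca the anode: E°cell = +0.34 − (-2.88) = +3.22 V, n = 2.
Overall: Cu²⁺(aq) + Ca(s) → Cu(s) + Ca²⁺(aq)
Q = [Ca²⁺] / ([Cu²⁺]); log Q = -0.193.
E = E° − (0.0592/n) log Q = +3.22 − (0.0592/2)(-0.193) = +3.226 V.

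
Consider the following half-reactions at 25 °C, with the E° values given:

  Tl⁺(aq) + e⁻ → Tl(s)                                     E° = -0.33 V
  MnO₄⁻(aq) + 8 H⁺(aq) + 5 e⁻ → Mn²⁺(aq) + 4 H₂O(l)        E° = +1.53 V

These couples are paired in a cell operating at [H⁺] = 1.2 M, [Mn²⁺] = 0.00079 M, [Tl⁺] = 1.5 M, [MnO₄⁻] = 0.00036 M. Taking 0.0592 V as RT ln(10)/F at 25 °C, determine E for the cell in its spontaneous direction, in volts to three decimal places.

+1.853 V

MnO₄⁻/Mn²⁺ is the cathode (higher E°), Tl⁺/Tl the anode: E°cell = +1.53 − (-0.33) = +1.86 V, n = 5.
Overall: MnO₄⁻(aq) + 8 H⁺(aq) + 5 Tl(s) → Mn²⁺(aq) + 4 H₂O(l) + 5 Tl⁺(aq)
Q = [Mn²⁺]·[Tl⁺]^5 / ([MnO₄⁻]·[H⁺]^8); log Q = 0.588.
E = E° − (0.0592/n) log Q = +1.86 − (0.0592/5)(0.588) = +1.853 V.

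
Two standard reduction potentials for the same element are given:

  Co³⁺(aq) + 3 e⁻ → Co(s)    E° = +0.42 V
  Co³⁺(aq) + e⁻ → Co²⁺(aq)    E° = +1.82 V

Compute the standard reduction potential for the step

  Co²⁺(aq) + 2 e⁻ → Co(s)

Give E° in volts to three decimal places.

Sequential free energies add, so n₃E°₃ = n₁E°₁ + n₂E°₂.
With n₃ = 3, and the known step contributing 1×(+1.82) V, the unknown satisfies 2·E° = 3×(+0.42) − 1×(+1.82) = -0.560.
E° = -0.560 / 2 = -0.280 V.

-0.280 V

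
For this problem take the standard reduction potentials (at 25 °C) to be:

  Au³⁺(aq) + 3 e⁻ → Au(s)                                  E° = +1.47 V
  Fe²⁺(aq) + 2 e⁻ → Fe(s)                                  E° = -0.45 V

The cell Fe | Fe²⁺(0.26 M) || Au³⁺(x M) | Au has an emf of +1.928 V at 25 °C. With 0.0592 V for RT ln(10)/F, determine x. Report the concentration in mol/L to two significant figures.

0.34 M

Au³⁺/Au is the cathode, Fe²⁺/Fe the anode: E°cell = +1.92 V, n = 6.
Overall reaction: 2 Au³⁺(aq) + 3 Fe(s) → 2 Au(s) + 3 Fe²⁺(aq); Q = [Fe²⁺]^3/[Au³⁺]^2.
From E = E° − (0.0592/n) log Q: log Q = (E° − E)·n/0.0592 = (+1.92 − (+1.928))·6/0.0592 = -0.8108.
So 2·log[Au³⁺] = 3·log(0.26) − log Q = -1.7551 − (-0.8108) = -0.9443; log[Au³⁺] = -0.9443 / 2 = -0.4722; [Au³⁺] = 10^(-0.4722) ≈ 0.34 M.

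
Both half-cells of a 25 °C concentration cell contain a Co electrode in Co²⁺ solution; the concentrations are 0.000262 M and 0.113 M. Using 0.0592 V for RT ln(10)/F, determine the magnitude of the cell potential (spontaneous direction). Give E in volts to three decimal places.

+0.078 V

For a concentration cell E°cell = 0. The 0.113 M side is the cathode (reduction is favoured where [Co²⁺] is higher).
With n = 2, E = −(0.0592/2) log([Co²⁺]ₐₙ/[Co²⁺]꜀ₐₜ) = −(0.0592/2) log(0.000262/0.113) = −(0.0592/2)(-2.635) = +0.078 V.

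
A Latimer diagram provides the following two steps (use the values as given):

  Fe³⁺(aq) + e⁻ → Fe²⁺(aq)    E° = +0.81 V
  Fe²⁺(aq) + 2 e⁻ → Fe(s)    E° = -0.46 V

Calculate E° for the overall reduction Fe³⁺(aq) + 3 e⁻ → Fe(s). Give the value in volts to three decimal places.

Standard free energies of sequential steps add: ΔG°₃ = ΔG°₁ + ΔG°₂, so n₃E°₃ = n₁E°₁ + n₂E°₂.
E°₃ = (1×+0.81 + 2×-0.46) / 3 = (-0.110) / 3 = -0.037 V.

-0.037 V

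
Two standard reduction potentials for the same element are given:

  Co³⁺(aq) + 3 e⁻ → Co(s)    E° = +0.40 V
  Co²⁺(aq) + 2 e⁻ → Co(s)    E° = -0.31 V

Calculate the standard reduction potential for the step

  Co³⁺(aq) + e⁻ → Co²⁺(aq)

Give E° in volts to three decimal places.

Sequential free energies add, so n₃E°₃ = n₁E°₁ + n₂E°₂.
With n₃ = 3, and the known step contributing 2×(-0.31) V, the unknown satisfies 1·E° = 3×(+0.40) − 2×(-0.31) = +1.820.
E° = +1.820 / 1 = +1.820 V.

+1.820 V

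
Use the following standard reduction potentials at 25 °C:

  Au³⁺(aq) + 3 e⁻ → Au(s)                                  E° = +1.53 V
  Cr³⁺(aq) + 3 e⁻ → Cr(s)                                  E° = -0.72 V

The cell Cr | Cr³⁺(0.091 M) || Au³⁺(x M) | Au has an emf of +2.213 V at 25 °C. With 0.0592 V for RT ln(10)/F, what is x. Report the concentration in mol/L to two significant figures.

0.0012 M

Au³⁺/Au is the cathode, Cr³⁺/Cr the anode: E°cell = +2.25 V, n = 3.
Overall reaction: Au³⁺(aq) + Cr(s) → Au(s) + Cr³⁺(aq); Q = [Cr³⁺]^1/[Au³⁺]^1.
From E = E° − (0.0592/n) log Q: log Q = (E° − E)·n/0.0592 = (+2.25 − (+2.213))·3/0.0592 = 1.8750.
So 1·log[Au³⁺] = 1·log(0.091) − log Q = -1.0410 − (1.8750) = -2.9160; [Au³⁺] = 10^(-2.9160) ≈ 0.0012 M.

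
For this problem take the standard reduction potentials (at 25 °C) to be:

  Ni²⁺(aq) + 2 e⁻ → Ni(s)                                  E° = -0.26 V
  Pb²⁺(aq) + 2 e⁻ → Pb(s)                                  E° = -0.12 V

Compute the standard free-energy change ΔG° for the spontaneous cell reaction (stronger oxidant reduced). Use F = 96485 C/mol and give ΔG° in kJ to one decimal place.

-27.0 kJ

Pb²⁺/Pb (E° = -0.12 V) is the cathode; Ni²⁺/Ni (E° = -0.26 V) is the anode, so E°cell = +0.14 V.
Balancing electrons gives n = 2 (lcm of 2 and 2).
ΔG° = −nFE° = −(2)(96485)(+0.14) = -27,016 J = -27.0 kJ.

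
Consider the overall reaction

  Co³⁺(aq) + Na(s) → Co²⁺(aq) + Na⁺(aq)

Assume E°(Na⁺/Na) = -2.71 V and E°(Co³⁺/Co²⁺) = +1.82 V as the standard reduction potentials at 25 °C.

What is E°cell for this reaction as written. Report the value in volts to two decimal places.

+4.53 V

The Co³⁺/Co²⁺ couple has the higher reduction potential, so it is the cathode; Na⁺/Na is oxidised at the anode.
E°cell = E°(cathode) − E°(anode) = (+1.82) − (-2.71) = +4.53 V.
Since E°cell > 0, the reaction is spontaneous under standard conditions.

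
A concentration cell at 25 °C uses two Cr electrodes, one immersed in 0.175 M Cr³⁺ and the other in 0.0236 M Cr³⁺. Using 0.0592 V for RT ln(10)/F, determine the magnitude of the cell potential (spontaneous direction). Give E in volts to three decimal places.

For a concentration cell E°cell = 0. The 0.175 M side is the cathode (reduction is favoured where [Cr³⁺] is higher).
With n = 3, E = −(0.0592/3) log([Cr³⁺]ₐₙ/[Cr³⁺]꜀ₐₜ) = −(0.0592/3) log(0.0236/0.175) = −(0.0592/3)(-0.870) = +0.017 V.

+0.017 V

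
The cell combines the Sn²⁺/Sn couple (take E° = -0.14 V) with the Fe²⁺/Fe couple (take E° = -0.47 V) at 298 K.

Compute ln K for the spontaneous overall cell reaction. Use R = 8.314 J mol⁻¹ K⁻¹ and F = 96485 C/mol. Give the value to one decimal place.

25.7

Cathode: Sn²⁺/Sn; anode: Fe²⁺/Fe. E°cell = (-0.14) − (-0.47) = +0.33 V, with n = 2.
ΔG° = −nFE° = −RT ln K, so ln K = nFE°/(RT) = (2)(96485)(+0.33) / ((8.314)(298)) = 25.703.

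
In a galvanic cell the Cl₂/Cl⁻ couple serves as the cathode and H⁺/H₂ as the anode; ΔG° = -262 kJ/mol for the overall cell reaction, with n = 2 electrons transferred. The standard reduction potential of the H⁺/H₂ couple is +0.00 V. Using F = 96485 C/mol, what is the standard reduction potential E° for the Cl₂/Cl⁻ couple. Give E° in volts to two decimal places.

E°cell = −ΔG°/(nF) = −(-262×10³)/((2)(96485)) = +1.358 V.
Since Cl₂/Cl⁻ is the cathode and H⁺/H₂ the anode, E°cell = E°(Cl₂/Cl⁻) − E°(H⁺/H₂).
So E°(Cl₂/Cl⁻) = E°cell + E°(H⁺/H₂) = +1.358 + (+0.00) = +1.36 V.

+1.36 V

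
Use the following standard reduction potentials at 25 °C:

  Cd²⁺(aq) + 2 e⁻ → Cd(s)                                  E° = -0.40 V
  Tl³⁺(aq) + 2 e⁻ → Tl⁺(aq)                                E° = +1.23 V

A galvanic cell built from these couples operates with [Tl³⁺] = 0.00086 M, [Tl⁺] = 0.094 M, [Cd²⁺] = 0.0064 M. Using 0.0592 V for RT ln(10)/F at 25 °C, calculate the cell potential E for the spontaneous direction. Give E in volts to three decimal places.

+1.635 V

Tl³⁺/Tl⁺ is the cathode (higher E°), Cd²⁺/Cd the anode: E°cell = +1.23 − (-0.40) = +1.63 V, n = 2.
Overall: Tl³⁺(aq) + Cd(s) → Tl⁺(aq) + Cd²⁺(aq)
Q = [Tl⁺]·[Cd²⁺] / ([Tl³⁺]); log Q = -0.155.
E = E° − (0.0592/n) log Q = +1.63 − (0.0592/2)(-0.155) = +1.635 V.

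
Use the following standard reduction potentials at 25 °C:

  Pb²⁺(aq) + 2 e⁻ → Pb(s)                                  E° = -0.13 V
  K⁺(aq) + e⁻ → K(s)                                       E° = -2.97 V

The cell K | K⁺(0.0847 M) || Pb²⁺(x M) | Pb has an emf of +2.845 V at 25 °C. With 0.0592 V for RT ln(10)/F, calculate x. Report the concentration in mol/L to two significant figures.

Pb²⁺/Pb is the cathode, K⁺/K the anode: E°cell = +2.84 V, n = 2.
Overall reaction: Pb²⁺(aq) + 2 K(s) → Pb(s) + 2 K⁺(aq); Q = [K⁺]^2/[Pb²⁺]^1.
From E = E° − (0.0592/n) log Q: log Q = (E° − E)·n/0.0592 = (+2.84 − (+2.845))·2/0.0592 = -0.1689.
So 1·log[Pb²⁺] = 2·log(0.0847) − log Q = -2.1442 − (-0.1689) = -1.9753; [Pb²⁺] = 10^(-1.9753) ≈ 0.011 M.

0.011 M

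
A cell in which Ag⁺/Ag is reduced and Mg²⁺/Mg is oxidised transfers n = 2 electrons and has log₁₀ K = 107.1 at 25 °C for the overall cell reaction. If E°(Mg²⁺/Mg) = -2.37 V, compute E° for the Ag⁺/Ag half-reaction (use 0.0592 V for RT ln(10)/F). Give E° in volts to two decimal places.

E°cell = (0.0592/n)·log K = (0.0592/2)(107.1) = +3.170 V.
Since Ag⁺/Ag is the cathode and Mg²⁺/Mg the anode, E°cell = E°(Ag⁺/Ag) − E°(Mg²⁺/Mg).
So E°(Ag⁺/Ag) = E°cell + E°(Mg²⁺/Mg) = +3.170 + (-2.37) = +0.80 V.

+0.80 V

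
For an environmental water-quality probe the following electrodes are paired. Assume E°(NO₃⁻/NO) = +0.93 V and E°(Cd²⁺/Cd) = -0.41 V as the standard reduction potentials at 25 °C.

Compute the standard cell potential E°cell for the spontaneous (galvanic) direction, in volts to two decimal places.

The NO₃⁻/NO couple has the higher reduction potential, so it is the cathode; Cd²⁺/Cd is oxidised at the anode.
E°cell = E°(cathode) − E°(anode) = (+0.93) − (-0.41) = +1.34 V.

+1.34 V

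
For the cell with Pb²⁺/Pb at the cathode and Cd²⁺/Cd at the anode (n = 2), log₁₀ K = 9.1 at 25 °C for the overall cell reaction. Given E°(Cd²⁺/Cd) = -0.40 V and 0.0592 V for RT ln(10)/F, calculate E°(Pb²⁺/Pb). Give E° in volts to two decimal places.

E°cell = (0.0592/n)·log K = (0.0592/2)(9.1) = +0.269 V.
Since Pb²⁺/Pb is the cathode and Cd²⁺/Cd the anode, E°cell = E°(Pb²⁺/Pb) − E°(Cd²⁺/Cd).
So E°(Pb²⁺/Pb) = E°cell + E°(Cd²⁺/Cd) = +0.269 + (-0.40) = -0.13 V.

-0.13 V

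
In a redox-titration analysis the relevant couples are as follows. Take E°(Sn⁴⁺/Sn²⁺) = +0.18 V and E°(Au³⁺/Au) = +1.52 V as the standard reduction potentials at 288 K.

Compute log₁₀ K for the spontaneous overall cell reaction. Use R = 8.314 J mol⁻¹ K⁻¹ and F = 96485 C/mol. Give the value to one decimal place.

Cathode: Au³⁺/Au; anode: Sn⁴⁺/Sn²⁺. E°cell = (+1.52) − (+0.18) = +1.34 V, with n = 6.
ΔG° = −nFE° = −RT ln K, so ln K = nFE°/(RT) = (6)(96485)(+1.34) / ((8.314)(288)) = 323.976.
log₁₀ K = 323.976 / ln 10 = 140.7.

140.7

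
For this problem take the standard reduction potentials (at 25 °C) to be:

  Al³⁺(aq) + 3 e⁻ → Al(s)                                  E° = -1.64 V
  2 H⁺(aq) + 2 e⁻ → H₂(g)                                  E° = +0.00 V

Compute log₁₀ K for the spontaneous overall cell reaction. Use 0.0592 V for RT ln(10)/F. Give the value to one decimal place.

Cathode: H⁺/H₂; anode: Al³⁺/Al. E°cell = +1.64 V, n = 6.
log K = nE°cell / 0.0592 = (6)(+1.64) / 0.0592 = 166.2.

166.2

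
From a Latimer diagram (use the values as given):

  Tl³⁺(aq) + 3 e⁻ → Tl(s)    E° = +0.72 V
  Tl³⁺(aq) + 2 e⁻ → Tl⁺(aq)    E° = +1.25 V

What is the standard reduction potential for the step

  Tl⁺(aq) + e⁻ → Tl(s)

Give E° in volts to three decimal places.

Sequential free energies add, so n₃E°₃ = n₁E°₁ + n₂E°₂.
With n₃ = 3, and the known step contributing 2×(+1.25) V, the unknown satisfies 1·E° = 3×(+0.72) − 2×(+1.25) = -0.340.
E° = -0.340 / 1 = -0.340 V.

-0.340 V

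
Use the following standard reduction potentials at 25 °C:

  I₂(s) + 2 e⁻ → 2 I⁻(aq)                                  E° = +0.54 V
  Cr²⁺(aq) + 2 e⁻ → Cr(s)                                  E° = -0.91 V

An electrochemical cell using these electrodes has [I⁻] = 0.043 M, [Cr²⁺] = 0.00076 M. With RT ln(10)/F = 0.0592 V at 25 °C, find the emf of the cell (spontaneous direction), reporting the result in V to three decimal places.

I₂/I⁻ is the cathode (higher E°), Cr²⁺/Cr the anode: E°cell = +0.54 − (-0.91) = +1.45 V, n = 2.
Overall: I₂(s) + Cr(s) → 2 I⁻(aq) + Cr²⁺(aq)
Q = [I⁻]^2·[Cr²⁺]; log Q = -5.852.
E = E° − (0.0592/n) log Q = +1.45 − (0.0592/2)(-5.852) = +1.623 V.

+1.623 V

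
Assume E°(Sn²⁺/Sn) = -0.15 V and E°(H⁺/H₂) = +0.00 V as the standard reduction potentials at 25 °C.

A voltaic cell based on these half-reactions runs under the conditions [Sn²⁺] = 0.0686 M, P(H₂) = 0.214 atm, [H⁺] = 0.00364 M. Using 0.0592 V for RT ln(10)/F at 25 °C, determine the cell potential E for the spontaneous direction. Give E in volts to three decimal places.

+0.060 V

H⁺/H₂ is the cathode (higher E°), Sn²⁺/Sn the anode: E°cell = +0.00 − (-0.15) = +0.15 V, n = 2.
Overall: 2 H⁺(aq) + Sn(s) → H₂(g) + Sn²⁺(aq)
Q = P(H₂)·[Sn²⁺] / ([H⁺]^2); log Q = 3.045.
E = E° − (0.0592/n) log Q = +0.15 − (0.0592/2)(3.045) = +0.060 V.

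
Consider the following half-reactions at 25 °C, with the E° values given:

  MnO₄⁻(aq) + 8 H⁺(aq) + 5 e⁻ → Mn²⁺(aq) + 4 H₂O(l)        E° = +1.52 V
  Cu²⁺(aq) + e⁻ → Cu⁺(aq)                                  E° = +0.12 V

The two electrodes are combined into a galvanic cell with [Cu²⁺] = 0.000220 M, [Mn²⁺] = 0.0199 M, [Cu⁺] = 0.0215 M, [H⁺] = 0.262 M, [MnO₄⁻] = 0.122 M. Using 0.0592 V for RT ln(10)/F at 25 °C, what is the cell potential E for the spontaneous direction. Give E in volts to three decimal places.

+1.472 V

MnO₄⁻/Mn²⁺ is the cathode (higher E°), Cu²⁺/Cu⁺ the anode: E°cell = +1.52 − (+0.12) = +1.40 V, n = 5.
Overall: MnO₄⁻(aq) + 8 H⁺(aq) + 5 Cu⁺(aq) → Mn²⁺(aq) + 4 H₂O(l) + 5 Cu²⁺(aq)
Q = [Mn²⁺]·[Cu²⁺]^5 / ([MnO₄⁻]·[H⁺]^8·[Cu⁺]^5); log Q = -6.084.
E = E° − (0.0592/n) log Q = +1.40 − (0.0592/5)(-6.084) = +1.472 V.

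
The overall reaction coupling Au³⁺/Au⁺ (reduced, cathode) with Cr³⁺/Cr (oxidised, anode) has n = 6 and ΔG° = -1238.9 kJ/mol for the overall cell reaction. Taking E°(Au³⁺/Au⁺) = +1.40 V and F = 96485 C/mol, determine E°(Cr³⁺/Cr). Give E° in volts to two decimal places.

E°cell = −ΔG°/(nF) = −(-1238.9×10³)/((6)(96485)) = +2.140 V.
Since Au³⁺/Au⁺ is the cathode and Cr³⁺/Cr the anode, E°cell = E°(Au³⁺/Au⁺) − E°(Cr³⁺/Cr).
So E°(Cr³⁺/Cr) = E°(Au³⁺/Au⁺) − E°cell = (+1.40) − (+2.140) = -0.74 V.

-0.74 V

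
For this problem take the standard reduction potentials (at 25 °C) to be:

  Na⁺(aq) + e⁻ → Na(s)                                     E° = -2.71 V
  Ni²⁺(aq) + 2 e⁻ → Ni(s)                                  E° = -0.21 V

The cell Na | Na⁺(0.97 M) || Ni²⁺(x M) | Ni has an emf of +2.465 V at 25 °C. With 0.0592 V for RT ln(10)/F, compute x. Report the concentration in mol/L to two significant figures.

Ni²⁺/Ni is the cathode, Na⁺/Na the anode: E°cell = +2.50 V, n = 2.
Overall reaction: Ni²⁺(aq) + 2 Na(s) → Ni(s) + 2 Na⁺(aq); Q = [Na⁺]^2/[Ni²⁺]^1.
From E = E° − (0.0592/n) log Q: log Q = (E° − E)·n/0.0592 = (+2.50 − (+2.465))·2/0.0592 = 1.1824.
So 1·log[Ni²⁺] = 2·log(0.97) − log Q = -0.0265 − (1.1824) = -1.2089; [Ni²⁺] = 10^(-1.2089) ≈ 0.062 M.

0.062 M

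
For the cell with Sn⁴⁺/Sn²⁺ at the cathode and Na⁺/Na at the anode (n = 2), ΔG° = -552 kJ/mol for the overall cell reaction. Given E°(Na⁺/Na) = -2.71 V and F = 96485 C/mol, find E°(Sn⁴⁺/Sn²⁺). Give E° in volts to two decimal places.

+0.15 V

E°cell = −ΔG°/(nF) = −(-552×10³)/((2)(96485)) = +2.861 V.
Since Sn⁴⁺/Sn²⁺ is the cathode and Na⁺/Na the anode, E°cell = E°(Sn⁴⁺/Sn²⁺) − E°(Na⁺/Na).
So E°(Sn⁴⁺/Sn²⁺) = E°cell + E°(Na⁺/Na) = +2.861 + (-2.71) = +0.15 V.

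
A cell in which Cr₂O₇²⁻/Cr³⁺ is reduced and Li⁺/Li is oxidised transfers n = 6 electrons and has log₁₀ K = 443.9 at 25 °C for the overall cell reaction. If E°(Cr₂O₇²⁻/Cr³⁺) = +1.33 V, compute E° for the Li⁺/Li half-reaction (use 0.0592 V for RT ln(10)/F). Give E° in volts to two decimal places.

E°cell = (0.0592/n)·log K = (0.0592/6)(443.9) = +4.380 V.
Since Cr₂O₇²⁻/Cr³⁺ is the cathode and Li⁺/Li the anode, E°cell = E°(Cr₂O₇²⁻/Cr³⁺) − E°(Li⁺/Li).
So E°(Li⁺/Li) = E°(Cr₂O₇²⁻/Cr³⁺) − E°cell = (+1.33) − (+4.380) = -3.05 V.

-3.05 V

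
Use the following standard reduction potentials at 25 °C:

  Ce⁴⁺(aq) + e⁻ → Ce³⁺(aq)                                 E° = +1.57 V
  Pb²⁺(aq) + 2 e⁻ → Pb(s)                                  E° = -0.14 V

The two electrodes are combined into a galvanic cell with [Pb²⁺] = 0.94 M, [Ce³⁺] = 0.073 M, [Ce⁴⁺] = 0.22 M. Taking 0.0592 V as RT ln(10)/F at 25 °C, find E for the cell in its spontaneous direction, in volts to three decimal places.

Ce⁴⁺/Ce³⁺ is the cathode (higher E°), Pb²⁺/Pb the anode: E°cell = +1.57 − (-0.14) = +1.71 V, n = 2.
Overall: 2 Ce⁴⁺(aq) + Pb(s) → 2 Ce³⁺(aq) + Pb²⁺(aq)
Q = [Ce³⁺]^2·[Pb²⁺] / ([Ce⁴⁺]^2); log Q = -0.985.
E = E° − (0.0592/n) log Q = +1.71 − (0.0592/2)(-0.985) = +1.739 V.

+1.739 V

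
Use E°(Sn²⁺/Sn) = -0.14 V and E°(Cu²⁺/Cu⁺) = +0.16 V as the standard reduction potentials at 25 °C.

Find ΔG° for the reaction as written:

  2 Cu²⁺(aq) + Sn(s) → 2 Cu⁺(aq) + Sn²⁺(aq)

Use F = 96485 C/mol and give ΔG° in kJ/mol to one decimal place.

-57.9 kJ/mol

As written, Cu²⁺/Cu⁺ is reduced (cathode) and Sn²⁺/Sn is oxidised (anode), so E°cell = (+0.16) − (-0.14) = +0.30 V.
Balancing electrons gives n = 2.
ΔG° = −nFE° = −(2)(96485)(+0.30) = -57,891 J = -57.9 kJ/mol.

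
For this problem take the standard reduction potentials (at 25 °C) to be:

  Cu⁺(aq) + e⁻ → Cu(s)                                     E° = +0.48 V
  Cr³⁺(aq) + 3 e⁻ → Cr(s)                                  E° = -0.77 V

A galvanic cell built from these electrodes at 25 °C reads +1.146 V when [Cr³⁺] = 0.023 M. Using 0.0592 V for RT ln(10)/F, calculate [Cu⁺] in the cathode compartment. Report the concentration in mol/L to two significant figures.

Cu⁺/Cu is the cathode, Cr³⁺/Cr the anode: E°cell = +1.25 V, n = 3.
Overall reaction: 3 Cu⁺(aq) + Cr(s) → 3 Cu(s) + Cr³⁺(aq); Q = [Cr³⁺]^1/[Cu⁺]^3.
From E = E° − (0.0592/n) log Q: log Q = (E° − E)·n/0.0592 = (+1.25 − (+1.146))·3/0.0592 = 5.2703.
So 3·log[Cu⁺] = 1·log(0.023) − log Q = -1.6383 − (5.2703) = -6.9086; log[Cu⁺] = -6.9086 / 3 = -2.3029; [Cu⁺] = 10^(-2.3029) ≈ 0.0050 M.

0.0050 M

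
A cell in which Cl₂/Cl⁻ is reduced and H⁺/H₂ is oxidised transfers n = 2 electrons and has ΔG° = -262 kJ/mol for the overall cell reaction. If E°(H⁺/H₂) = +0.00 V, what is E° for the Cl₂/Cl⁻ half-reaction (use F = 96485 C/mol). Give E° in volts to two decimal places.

E°cell = −ΔG°/(nF) = −(-262×10³)/((2)(96485)) = +1.358 V.
Since Cl₂/Cl⁻ is the cathode and H⁺/H₂ the anode, E°cell = E°(Cl₂/Cl⁻) − E°(H⁺/H₂).
So E°(Cl₂/Cl⁻) = E°cell + E°(H⁺/H₂) = +1.358 + (+0.00) = +1.36 V.

+1.36 V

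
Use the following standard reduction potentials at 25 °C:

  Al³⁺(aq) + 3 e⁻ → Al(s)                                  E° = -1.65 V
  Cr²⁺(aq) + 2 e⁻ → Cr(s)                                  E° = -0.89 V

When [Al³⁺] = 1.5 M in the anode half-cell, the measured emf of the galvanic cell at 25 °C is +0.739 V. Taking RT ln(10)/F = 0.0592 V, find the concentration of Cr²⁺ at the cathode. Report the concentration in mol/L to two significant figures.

Cr²⁺/Cr is the cathode, Al³⁺/Al the anode: E°cell = +0.76 V, n = 6.
Overall reaction: 3 Cr²⁺(aq) + 2 Al(s) → 3 Cr(s) + 2 Al³⁺(aq); Q = [Al³⁺]^2/[Cr²⁺]^3.
From E = E° − (0.0592/n) log Q: log Q = (E° − E)·n/0.0592 = (+0.76 − (+0.739))·6/0.0592 = 2.1284.
So 3·log[Cr²⁺] = 2·log(1.5) − log Q = 0.3522 − (2.1284) = -1.7762; log[Cr²⁺] = -1.7762 / 3 = -0.5921; [Cr²⁺] = 10^(-0.5921) ≈ 0.26 M.

0.26 M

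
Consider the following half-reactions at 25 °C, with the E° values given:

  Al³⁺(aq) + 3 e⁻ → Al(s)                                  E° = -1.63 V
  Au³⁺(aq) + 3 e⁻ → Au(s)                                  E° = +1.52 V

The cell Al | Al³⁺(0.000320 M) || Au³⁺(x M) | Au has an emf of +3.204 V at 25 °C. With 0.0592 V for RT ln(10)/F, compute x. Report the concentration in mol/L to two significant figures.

0.17 M

Au³⁺/Au is the cathode, Al³⁺/Al the anode: E°cell = +3.15 V, n = 3.
Overall reaction: Au³⁺(aq) + Al(s) → Au(s) + Al³⁺(aq); Q = [Al³⁺]^1/[Au³⁺]^1.
From E = E° − (0.0592/n) log Q: log Q = (E° − E)·n/0.0592 = (+3.15 − (+3.204))·3/0.0592 = -2.7365.
So 1·log[Au³⁺] = 1·log(0.00032) − log Q = -3.4949 − (-2.7365) = -0.7584; [Au³⁺] = 10^(-0.7584) ≈ 0.17 M.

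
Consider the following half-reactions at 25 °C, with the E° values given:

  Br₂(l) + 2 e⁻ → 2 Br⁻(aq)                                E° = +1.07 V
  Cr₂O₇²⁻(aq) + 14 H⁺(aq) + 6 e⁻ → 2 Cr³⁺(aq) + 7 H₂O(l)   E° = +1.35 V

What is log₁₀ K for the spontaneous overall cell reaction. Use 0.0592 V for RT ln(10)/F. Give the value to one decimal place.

Cathode: Cr₂O₇²⁻/Cr³⁺; anode: Br₂/Br⁻. E°cell = +0.28 V, n = 6.
log K = nE°cell / 0.0592 = (6)(+0.28) / 0.0592 = 28.4.

28.4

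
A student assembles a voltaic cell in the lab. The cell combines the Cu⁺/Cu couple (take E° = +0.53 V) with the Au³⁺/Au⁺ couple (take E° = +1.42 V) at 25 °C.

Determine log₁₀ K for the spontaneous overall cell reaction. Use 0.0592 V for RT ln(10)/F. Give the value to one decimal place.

Cathode: Au³⁺/Au⁺; anode: Cu⁺/Cu. E°cell = +0.89 V, n = 2.
log K = nE°cell / 0.0592 = (2)(+0.89) / 0.0592 = 30.1.

30.1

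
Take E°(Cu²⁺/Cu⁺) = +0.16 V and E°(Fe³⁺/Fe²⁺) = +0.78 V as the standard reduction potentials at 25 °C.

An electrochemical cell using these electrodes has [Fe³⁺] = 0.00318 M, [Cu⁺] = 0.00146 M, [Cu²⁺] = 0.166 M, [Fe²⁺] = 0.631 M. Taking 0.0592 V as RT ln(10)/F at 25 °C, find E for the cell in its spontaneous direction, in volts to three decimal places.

+0.362 V

Fe³⁺/Fe²⁺ is the cathode (higher E°), Cu²⁺/Cu⁺ the anode: E°cell = +0.78 − (+0.16) = +0.62 V, n = 1.
Overall: Fe³⁺(aq) + Cu⁺(aq) → Fe²⁺(aq) + Cu²⁺(aq)
Q = [Fe²⁺]·[Cu²⁺] / ([Fe³⁺]·[Cu⁺]); log Q = 4.353.
E = E° − (0.0592/n) log Q = +0.62 − (0.0592/1)(4.353) = +0.362 V.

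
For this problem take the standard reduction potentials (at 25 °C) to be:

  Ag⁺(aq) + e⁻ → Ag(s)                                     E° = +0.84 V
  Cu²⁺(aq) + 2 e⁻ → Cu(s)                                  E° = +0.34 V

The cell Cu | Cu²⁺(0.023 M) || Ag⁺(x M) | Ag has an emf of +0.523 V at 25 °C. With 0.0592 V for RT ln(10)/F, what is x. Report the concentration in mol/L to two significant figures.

0.37 M

Ag⁺/Ag is the cathode, Cu²⁺/Cu the anode: E°cell = +0.50 V, n = 2.
Overall reaction: 2 Ag⁺(aq) + Cu(s) → 2 Ag(s) + Cu²⁺(aq); Q = [Cu²⁺]^1/[Ag⁺]^2.
From E = E° − (0.0592/n) log Q: log Q = (E° − E)·n/0.0592 = (+0.50 − (+0.523))·2/0.0592 = -0.7770.
So 2·log[Ag⁺] = 1·log(0.023) − log Q = -1.6383 − (-0.7770) = -0.8613; log[Ag⁺] = -0.8613 / 2 = -0.4306; [Ag⁺] = 10^(-0.4306) ≈ 0.37 M.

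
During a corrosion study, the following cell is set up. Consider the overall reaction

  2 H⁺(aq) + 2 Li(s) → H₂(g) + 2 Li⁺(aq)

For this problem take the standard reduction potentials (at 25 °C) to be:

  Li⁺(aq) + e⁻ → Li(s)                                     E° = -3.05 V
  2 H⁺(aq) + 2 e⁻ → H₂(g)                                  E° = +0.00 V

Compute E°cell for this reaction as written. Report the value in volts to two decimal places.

The H⁺/H₂ couple has the higher reduction potential, so it is the cathode; Li⁺/Li is oxidised at the anode.
E°cell = E°(cathode) − E°(anode) = (+0.00) − (-3.05) = +3.05 V.

+3.05 V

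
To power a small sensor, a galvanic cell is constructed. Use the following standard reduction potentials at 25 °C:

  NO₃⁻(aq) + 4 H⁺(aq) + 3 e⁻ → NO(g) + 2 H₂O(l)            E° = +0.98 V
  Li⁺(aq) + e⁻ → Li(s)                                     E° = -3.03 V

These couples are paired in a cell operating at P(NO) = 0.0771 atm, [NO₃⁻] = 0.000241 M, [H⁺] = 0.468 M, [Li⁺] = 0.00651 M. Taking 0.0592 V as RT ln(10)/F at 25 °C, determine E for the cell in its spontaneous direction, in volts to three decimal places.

NO₃⁻/NO is the cathode (higher E°), Li⁺/Li the anode: E°cell = +0.98 − (-3.03) = +4.01 V, n = 3.
Overall: NO₃⁻(aq) + 4 H⁺(aq) + 3 Li(s) → NO(g) + 2 H₂O(l) + 3 Li⁺(aq)
Q = P(NO)·[Li⁺]^3 / ([NO₃⁻]·[H⁺]^4); log Q = -2.735.
E = E° − (0.0592/n) log Q = +4.01 − (0.0592/3)(-2.735) = +4.064 V.

+4.064 V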